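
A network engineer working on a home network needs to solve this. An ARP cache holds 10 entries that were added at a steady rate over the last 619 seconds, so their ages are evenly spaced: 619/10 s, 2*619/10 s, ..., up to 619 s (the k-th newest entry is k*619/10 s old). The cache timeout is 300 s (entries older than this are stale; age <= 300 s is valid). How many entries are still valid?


Ages are k * 619/10 s for k = 1..10 (spacing = 61.9000 s).
Entry k is valid iff k * 619/10 <= 300 iff k <= 10 * 300 / 619 = 4.8465
n_valid = floor(4.8465) = 4
(n_stale = 10 - 4 = 6)

4


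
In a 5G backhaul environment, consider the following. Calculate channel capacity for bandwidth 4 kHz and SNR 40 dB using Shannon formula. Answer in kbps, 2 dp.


Given: B = 4 kHz, SNR = 40 dB
SNR linear = 10^(40/10) = 10000
1 + SNR = 10001
log2(10001) = 13.2878566418
C = 4 * 1000 * 13.2878566418 = 53151.4266 bps
C = 53.151427 kbps -> 53.15 kbps (2 dp)

53.15


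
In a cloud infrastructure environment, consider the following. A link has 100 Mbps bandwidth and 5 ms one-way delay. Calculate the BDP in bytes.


Given: bandwidth = 100 Mbps, delay = 5 ms
BDP in bits = 100 * 10^6 * 5 / 1000
BDP in bits = 500000
BDP in bytes = 500000 / 8 = 62500

62500


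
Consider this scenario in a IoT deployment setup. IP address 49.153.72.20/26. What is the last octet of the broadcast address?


Given: IP = 49.153.72.20, prefix = /26
Host bits = 32 - 26 = 6
Network last octet = 20 AND mask = 0
Host part size = 2^6 - 1 = 63
Broadcast last octet = 0 OR 63 = 63

63


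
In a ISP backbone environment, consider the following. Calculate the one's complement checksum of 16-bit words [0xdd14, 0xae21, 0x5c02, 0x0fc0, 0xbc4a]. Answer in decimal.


Given words: [0xdd14, 0xae21, 0x5c02, 0x0fc0, 0xbc4a]
Step 1: Sum all words
Raw sum = 56596 + 44577 + 23554 + 4032 + 48202 = 176961
Step 2: Fold carry: (45889 + 2) = 45891
One's complement = ~45891 & 0xFFFF = 19644

19644


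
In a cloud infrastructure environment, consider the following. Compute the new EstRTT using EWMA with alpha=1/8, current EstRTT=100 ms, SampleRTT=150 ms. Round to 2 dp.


Given: EstRTT = 100 ms, SampleRTT = 150 ms, alpha = 1/8
New EstRTT = (1 - alpha) * EstRTT + alpha * SampleRTT
(7/8) * 100 = 87.5
(1/8) * 150 = 18.75
New EstRTT = 87.5 + 18.75 = 106.25 ms -> 106.25 ms (2 dp)

106.25


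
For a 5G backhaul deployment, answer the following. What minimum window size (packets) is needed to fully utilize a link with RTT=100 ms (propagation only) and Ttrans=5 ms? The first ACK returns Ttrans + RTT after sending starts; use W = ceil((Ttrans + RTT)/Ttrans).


Given: Ttrans = 5 ms, RTT = 100 ms (= 2 * Tprop, Tprop = 50 ms)
Time until first ACK returns = Ttrans + RTT = 5 + 100 = 105 ms
Need W * Ttrans >= Ttrans + RTT  ->  W >= (Ttrans + RTT) / Ttrans
(Ttrans + RTT) / Ttrans = 105 / 5 = 21
W_min = ceil(21) = 21

21


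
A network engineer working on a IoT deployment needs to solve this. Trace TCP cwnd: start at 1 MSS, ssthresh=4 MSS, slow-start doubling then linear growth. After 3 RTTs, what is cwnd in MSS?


RTT 0: cwnd = 1 MSS (initial)
RTT 1: cwnd = 2 MSS (slow start, doubled)
RTT 2: cwnd = 4 MSS (slow start, doubled)
RTT 3: cwnd = 5 MSS (congestion avoidance, +1)

5


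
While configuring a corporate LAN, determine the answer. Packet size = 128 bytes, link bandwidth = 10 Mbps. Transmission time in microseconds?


Given: packet = 128 bytes, bandwidth = 10 Mbps
Packet in bits = 128 * 8 = 1024 bits
Bandwidth = 10 * 10^6 = 10000000 bps
Time = 1024 / 10000000 seconds
Time in us = 1024 * 10^6 / 10000000 = 102.4

102.4


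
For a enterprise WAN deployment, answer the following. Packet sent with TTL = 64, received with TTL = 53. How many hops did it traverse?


Given: initial TTL = 64, received TTL = 53
Hops = initial TTL - received TTL
Hops = 64 - 53 = 11

11


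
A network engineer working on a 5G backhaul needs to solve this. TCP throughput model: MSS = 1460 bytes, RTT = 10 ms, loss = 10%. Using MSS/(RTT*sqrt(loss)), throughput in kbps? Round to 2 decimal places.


Given: MSS = 1460 bytes, RTT = 10 ms, loss = 10%
RTT in seconds = 10 / 1000 = 0.01
Loss rate = 10% = 0.1
sqrt(loss) = sqrt(0.1) = 0.316227766017
Throughput (bytes/s) = 1460 / (0.01 * 0.316227766017) = 461692.5384
Throughput (kbps) = 461692.5384 * 8 / 1000 = 3693.540307 -> 3693.54 kbps (2 dp)

3693.54


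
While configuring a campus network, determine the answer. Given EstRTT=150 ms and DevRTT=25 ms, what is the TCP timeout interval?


Given: EstRTT = 150 ms, DevRTT = 25 ms
Timeout = EstRTT + 4 * DevRTT
4 * DevRTT = 4 * 25 = 100
Timeout = 150 + 100 = 250 ms

250


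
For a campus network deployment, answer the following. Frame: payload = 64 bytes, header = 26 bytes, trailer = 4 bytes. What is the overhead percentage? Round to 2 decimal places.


Given: payload = 64 B, header = 26 B, trailer = 4 B
Overhead bytes = header + trailer = 26 + 4 = 30
Total frame = payload + overhead = 64 + 30 = 94
Overhead % = 30 / 94 * 100 = 31.9149% -> 31.91% (2 dp)

31.91


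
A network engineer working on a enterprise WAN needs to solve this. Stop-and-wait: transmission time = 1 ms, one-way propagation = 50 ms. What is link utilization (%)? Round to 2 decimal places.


Given: Ttrans = 1 ms, Tprop = 50 ms
RTT = 2 * Tprop = 2 * 50 = 100 ms
U = Ttrans / (Ttrans + RTT)
U = 1 / (1 + 100)
U = 1 / 101 = 0.009901
U% = 0.99%

0.99


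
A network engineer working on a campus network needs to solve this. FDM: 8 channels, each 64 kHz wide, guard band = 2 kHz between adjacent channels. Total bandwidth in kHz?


Given: 8 channels, 64 kHz each, guard = 2 kHz
Channel bandwidth = 8 * 64 = 512 kHz
Guard bands = 7 gaps * 2 kHz = 14 kHz
Total = 512 + 14 = 526 kHz

526


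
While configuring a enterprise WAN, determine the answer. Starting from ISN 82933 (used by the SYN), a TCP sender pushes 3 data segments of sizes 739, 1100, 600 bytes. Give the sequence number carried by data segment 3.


The SYN occupies sequence number ISN = 82933, so the first data byte is ISN + 1 = 82934.
SEQ of data segment i = (ISN + 1) + sum of payload sizes of segments 1..i-1.
Segment 1: SEQ = 82934, payload = 739 bytes
Segment 2: SEQ = 83673, payload = 1100 bytes
Segment 3: SEQ = 84773, payload = 600 bytes
SEQ of segment 3 = 82934 + 739 + 1100 = 84773

84773


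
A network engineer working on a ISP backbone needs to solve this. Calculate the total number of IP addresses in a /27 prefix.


Given: CIDR prefix /27
Host bits = 32 - 27 = 5
Total addresses = 2^5 = 32

32


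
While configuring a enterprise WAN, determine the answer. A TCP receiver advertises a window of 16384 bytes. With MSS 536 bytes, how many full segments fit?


Given: RWND = 16384 bytes, MSS = 536 bytes
Full segments = floor(RWND / MSS)
Full segments = floor(16384 / 536)
Full segments = floor(30.5672) = 30

30


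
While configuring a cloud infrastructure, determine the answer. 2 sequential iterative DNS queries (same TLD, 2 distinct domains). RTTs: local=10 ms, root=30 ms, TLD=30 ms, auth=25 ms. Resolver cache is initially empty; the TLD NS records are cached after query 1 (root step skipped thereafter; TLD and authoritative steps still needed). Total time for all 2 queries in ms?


Lookup 1 (cold cache): local + root + TLD + auth = 10 + 30 + 30 + 25 = 95 ms
Lookups 2..2 (TLD NS cached -> skip root; new domain -> still ask TLD and auth): local + TLD + auth = 10 + 30 + 25 = 65 ms each
Remaining 1 lookups: 1 * 65 = 65 ms
Total = 95 + 65 = 160 ms

160


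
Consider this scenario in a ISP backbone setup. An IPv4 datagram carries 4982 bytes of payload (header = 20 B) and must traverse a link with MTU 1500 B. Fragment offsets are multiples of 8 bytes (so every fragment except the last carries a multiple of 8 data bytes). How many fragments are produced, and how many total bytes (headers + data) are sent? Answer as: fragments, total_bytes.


Max data per non-final fragment = floor((MTU - header)/8)*8 = floor((1500 - 20)/8)*8 = floor(1480/8)*8 = 1480 B
Final fragment needs no 8-byte alignment: it can carry up to MTU - header = 1480 B
Non-final fragments needed = ceil((payload - 1480) / 1480) = ceil(3502/1480) = ceil(2.3662) = 3
Number of fragments = 3 + 1 = 4
Fragment sizes (data): 3 * 1480 B + 542 B (last, 542 <= 1480 OK)
Total bytes sent = payload + n_frags * header = 4982 + 4*20 = 4982 + 80 = 5062 B

4, 5062


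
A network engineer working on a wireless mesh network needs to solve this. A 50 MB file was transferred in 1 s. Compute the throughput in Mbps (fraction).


Given: file = 50 MB, time = 1 s
File in Mb = 50 * 8 = 400 Mb
Throughput = 400 / 1 Mbps
Throughput = 400 Mbps

400


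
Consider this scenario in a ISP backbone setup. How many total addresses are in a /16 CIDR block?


Given: CIDR prefix /16
Host bits = 32 - 16 = 16
Total addresses = 2^16 = 65536

65536


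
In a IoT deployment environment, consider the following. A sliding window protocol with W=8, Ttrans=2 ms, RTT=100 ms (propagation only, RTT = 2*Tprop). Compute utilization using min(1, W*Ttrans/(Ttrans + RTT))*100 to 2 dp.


Given: W = 8, Ttrans = 2 ms, RTT = 100 ms (= 2 * Tprop, Tprop = 50 ms)
Cycle time = Ttrans + RTT = 2 + 100 = 102 ms (first packet sent until its ACK returns)
W * Ttrans = 8 * 2 = 16 ms of sending per cycle
W * Ttrans / (Ttrans + RTT) = 16 / 102 = 0.156863
U = min(1, 0.156863) = 0.156863
U% = 15.69%

15.69


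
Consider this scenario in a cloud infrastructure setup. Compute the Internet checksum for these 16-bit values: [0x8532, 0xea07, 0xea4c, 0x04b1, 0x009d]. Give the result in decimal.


Given words: [0x8532, 0xea07, 0xea4c, 0x04b1, 0x009d]
Step 1: Sum all words
Raw sum = 34098 + 59911 + 59980 + 1201 + 157 = 155347
Step 2: Fold carry: (24275 + 2) = 24277
One's complement = ~24277 & 0xFFFF = 41258

41258


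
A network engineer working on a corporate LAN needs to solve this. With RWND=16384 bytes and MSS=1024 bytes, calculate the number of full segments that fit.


Given: RWND = 16384 bytes, MSS = 1024 bytes
Full segments = floor(RWND / MSS)
Full segments = floor(16384 / 1024)
Full segments = floor(16.0) = 16

16


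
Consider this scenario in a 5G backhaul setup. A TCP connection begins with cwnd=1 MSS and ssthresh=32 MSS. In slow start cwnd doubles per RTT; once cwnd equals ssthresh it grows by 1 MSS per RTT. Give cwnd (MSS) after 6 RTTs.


RTT 0: cwnd = 1 MSS (initial)
RTT 1: cwnd = 2 MSS (slow start, doubled)
RTT 2: cwnd = 4 MSS (slow start, doubled)
RTT 3: cwnd = 8 MSS (slow start, doubled)
RTT 4: cwnd = 16 MSS (slow start, doubled)
RTT 5: cwnd = 32 MSS (slow start, doubled)
RTT 6: cwnd = 33 MSS (congestion avoidance, +1)

33


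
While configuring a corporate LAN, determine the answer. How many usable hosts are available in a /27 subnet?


Given: subnet mask /27
Host bits = 32 - 27 = 5
Total addresses = 2^5 = 32
Usable hosts = 32 - 2 (network + broadcast) = 30

30


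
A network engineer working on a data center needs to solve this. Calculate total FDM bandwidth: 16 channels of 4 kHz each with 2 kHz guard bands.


Given: 16 channels, 4 kHz each, guard = 2 kHz
Channel bandwidth = 16 * 4 = 64 kHz
Guard bands = 15 gaps * 2 kHz = 30 kHz
Total = 64 + 30 = 94 kHz

94


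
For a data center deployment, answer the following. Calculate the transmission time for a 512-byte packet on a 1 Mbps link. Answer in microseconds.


Given: packet = 512 bytes, bandwidth = 1 Mbps
Packet in bits = 512 * 8 = 4096 bits
Bandwidth = 1 * 10^6 = 1000000 bps
Time = 4096 / 1000000 seconds
Time in us = 4096 * 10^6 / 1000000 = 4096

4096


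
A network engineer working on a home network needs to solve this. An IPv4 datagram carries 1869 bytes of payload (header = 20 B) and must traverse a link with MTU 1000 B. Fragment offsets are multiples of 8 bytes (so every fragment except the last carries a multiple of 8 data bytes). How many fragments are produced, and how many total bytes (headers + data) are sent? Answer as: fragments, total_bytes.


Max data per non-final fragment = floor((MTU - header)/8)*8 = floor((1000 - 20)/8)*8 = floor(980/8)*8 = 976 B
Final fragment needs no 8-byte alignment: it can carry up to MTU - header = 980 B
Non-final fragments needed = ceil((payload - 980) / 976) = ceil(889/976) = ceil(0.9109) = 1
Number of fragments = 1 + 1 = 2
Fragment sizes (data): 1 * 976 B + 893 B (last, 893 <= 980 OK)
Total bytes sent = payload + n_frags * header = 1869 + 2*20 = 1869 + 40 = 1909 B

2, 1909


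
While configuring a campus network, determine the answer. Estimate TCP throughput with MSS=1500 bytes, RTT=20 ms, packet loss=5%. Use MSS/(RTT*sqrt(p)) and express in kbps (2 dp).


Given: MSS = 1500 bytes, RTT = 20 ms, loss = 5%
RTT in seconds = 20 / 1000 = 0.02
Loss rate = 5% = 0.05
sqrt(loss) = sqrt(0.05) = 0.223606797750
Throughput (bytes/s) = 1500 / (0.02 * 0.223606797750) = 335410.1966
Throughput (kbps) = 335410.1966 * 8 / 1000 = 2683.281573 -> 2683.28 kbps (2 dp)

2683.28


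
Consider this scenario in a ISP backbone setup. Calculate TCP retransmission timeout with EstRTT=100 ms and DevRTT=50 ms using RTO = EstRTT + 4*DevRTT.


Given: EstRTT = 100 ms, DevRTT = 50 ms
Timeout = EstRTT + 4 * DevRTT
4 * DevRTT = 4 * 50 = 200
Timeout = 100 + 200 = 300 ms

300


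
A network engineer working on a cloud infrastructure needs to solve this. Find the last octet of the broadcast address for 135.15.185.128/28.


Given: IP = 135.15.185.128, prefix = /28
Host bits = 32 - 28 = 4
Network last octet = 128 AND mask = 128
Host part size = 2^4 - 1 = 15
Broadcast last octet = 128 OR 15 = 143

143


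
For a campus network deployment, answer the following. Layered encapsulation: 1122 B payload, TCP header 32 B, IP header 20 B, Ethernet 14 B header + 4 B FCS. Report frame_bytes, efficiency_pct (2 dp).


TCP segment = 1122 + 32 = 1154 B
IP packet = 1154 + 20 = 1174 B
Ethernet frame = 1174 + 14 + 4 = 1192 B
Efficiency = app / frame = 1122 / 1192 = 0.941275 = 94.1275% -> 94.13% (2 dp)

1192, 94.13


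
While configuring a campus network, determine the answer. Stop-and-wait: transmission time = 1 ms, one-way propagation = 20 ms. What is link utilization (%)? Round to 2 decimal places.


Given: Ttrans = 1 ms, Tprop = 20 ms
RTT = 2 * Tprop = 2 * 20 = 40 ms
U = Ttrans / (Ttrans + RTT)
U = 1 / (1 + 40)
U = 1 / 41 = 0.02439
U% = 2.44%

2.44


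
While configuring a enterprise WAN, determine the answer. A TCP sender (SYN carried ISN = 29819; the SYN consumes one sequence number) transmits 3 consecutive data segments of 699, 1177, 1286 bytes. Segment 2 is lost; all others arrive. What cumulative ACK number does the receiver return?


SYN uses sequence number 29819; first data byte = ISN + 1 = 29820.
Segment 1: SEQ = 29820, len = 699 B, covers [29820, 30518]
Segment 2: SEQ = 30519, len = 1177 B, covers [30519, 31695] [LOST]
Segment 3: SEQ = 31696, len = 1286 B, covers [31696, 32981]
In-order data received: bytes [29820, 30518] (segments 1..1).
Segment 2 missing -> gap begins at byte 30519; later segments buffered out of order.
Cumulative ACK = next expected in-order byte = 29820 + 699 = 30519

30519


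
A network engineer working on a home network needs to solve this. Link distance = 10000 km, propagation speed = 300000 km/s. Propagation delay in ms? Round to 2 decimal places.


Given: distance = 10000 km, speed = 300000 km/s
Delay = distance / speed = 10000 / 300000 seconds
Delay in ms = 10000 * 1000 / 300000
Delay = 33.3333 ms
Rounded to 2 dp = 33.33 ms

33.33


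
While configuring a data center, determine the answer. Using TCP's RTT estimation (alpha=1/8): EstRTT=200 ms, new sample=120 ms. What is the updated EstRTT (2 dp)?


Given: EstRTT = 200 ms, SampleRTT = 120 ms, alpha = 1/8
New EstRTT = (1 - alpha) * EstRTT + alpha * SampleRTT
(7/8) * 200 = 175
(1/8) * 120 = 15
New EstRTT = 175 + 15 = 190 ms -> 190.00 ms (2 dp)

190.00


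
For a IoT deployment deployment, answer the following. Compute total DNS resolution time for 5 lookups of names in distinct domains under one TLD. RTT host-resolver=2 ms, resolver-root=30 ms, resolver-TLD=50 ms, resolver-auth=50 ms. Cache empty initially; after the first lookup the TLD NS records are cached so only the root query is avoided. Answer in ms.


Lookup 1 (cold cache): local + root + TLD + auth = 2 + 30 + 50 + 50 = 132 ms
Lookups 2..5 (TLD NS cached -> skip root; new domain -> still ask TLD and auth): local + TLD + auth = 2 + 50 + 50 = 102 ms each
Remaining 4 lookups: 4 * 102 = 408 ms
Total = 132 + 408 = 540 ms

540


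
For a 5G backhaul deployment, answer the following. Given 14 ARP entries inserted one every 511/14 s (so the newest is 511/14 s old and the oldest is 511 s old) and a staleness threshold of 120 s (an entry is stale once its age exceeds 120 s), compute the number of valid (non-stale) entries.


Ages are k * 511/14 s for k = 1..14 (spacing = 36.5000 s).
Entry k is valid iff k * 511/14 <= 120 iff k <= 14 * 120 / 511 = 3.2877
n_valid = floor(3.2877) = 3
(n_stale = 14 - 3 = 11)

3


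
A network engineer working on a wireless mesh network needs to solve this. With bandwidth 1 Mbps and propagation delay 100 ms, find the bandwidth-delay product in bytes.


Given: bandwidth = 1 Mbps, delay = 100 ms
BDP in bits = 1 * 10^6 * 100 / 1000
BDP in bits = 100000
BDP in bytes = 100000 / 8 = 12500

12500


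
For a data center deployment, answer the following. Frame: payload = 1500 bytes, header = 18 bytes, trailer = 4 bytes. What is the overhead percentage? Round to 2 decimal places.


Given: payload = 1500 B, header = 18 B, trailer = 4 B
Overhead bytes = header + trailer = 18 + 4 = 22
Total frame = payload + overhead = 1500 + 22 = 1522
Overhead % = 22 / 1522 * 100 = 1.4455% -> 1.45% (2 dp)

1.45


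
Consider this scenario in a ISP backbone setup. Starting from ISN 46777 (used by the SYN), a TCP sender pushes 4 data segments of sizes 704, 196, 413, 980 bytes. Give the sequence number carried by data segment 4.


The SYN occupies sequence number ISN = 46777, so the first data byte is ISN + 1 = 46778.
SEQ of data segment i = (ISN + 1) + sum of payload sizes of segments 1..i-1.
Segment 1: SEQ = 46778, payload = 704 bytes
Segment 2: SEQ = 47482, payload = 196 bytes
Segment 3: SEQ = 47678, payload = 413 bytes
Segment 4: SEQ = 48091, payload = 980 bytes
SEQ of segment 4 = 46778 + 704 + 196 + 413 = 48091

48091


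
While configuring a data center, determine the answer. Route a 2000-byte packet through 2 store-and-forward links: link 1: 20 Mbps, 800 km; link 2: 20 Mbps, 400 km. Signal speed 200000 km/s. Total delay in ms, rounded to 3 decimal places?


Packet = 2000 bytes = 16000 bits. Store-and-forward: sum (t_trans + t_prop) per link.
Link 1: t_trans = 16000/(20*10^6) s = 0.8000 ms; t_prop = 800/200000 s = 4.0000 ms; subtotal = 4.8000 ms
Link 2: t_trans = 16000/(20*10^6) s = 0.8000 ms; t_prop = 400/200000 s = 2.0000 ms; subtotal = 2.8000 ms
End-to-end = 4.8000 + 2.8000 = 7.6000 ms -> 7.600 ms (3 dp)

7.600


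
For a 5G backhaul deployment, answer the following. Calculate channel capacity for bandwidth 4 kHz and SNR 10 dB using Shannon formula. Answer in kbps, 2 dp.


Given: B = 4 kHz, SNR = 10 dB
SNR linear = 10^(10/10) = 10
1 + SNR = 11
log2(11) = 3.4594316186
C = 4 * 1000 * 3.4594316186 = 13837.7265 bps
C = 13.837726 kbps -> 13.84 kbps (2 dp)

13.84


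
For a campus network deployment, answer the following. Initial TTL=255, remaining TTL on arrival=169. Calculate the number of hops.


Given: initial TTL = 255, received TTL = 169
Hops = initial TTL - received TTL
Hops = 255 - 169 = 86

86


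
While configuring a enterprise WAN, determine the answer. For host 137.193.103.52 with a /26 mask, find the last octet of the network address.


Given: IP = 137.193.103.52, prefix = /26
Subnet mask = 255.255.255.192
Last octet of IP: 52
Last octet of mask: 192
Network last octet = 52 AND 192 = 0

0


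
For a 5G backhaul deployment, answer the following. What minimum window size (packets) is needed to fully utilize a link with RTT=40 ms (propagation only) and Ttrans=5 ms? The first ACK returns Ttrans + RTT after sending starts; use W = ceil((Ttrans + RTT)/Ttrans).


Given: Ttrans = 5 ms, RTT = 40 ms (= 2 * Tprop, Tprop = 20 ms)
Time until first ACK returns = Ttrans + RTT = 5 + 40 = 45 ms
Need W * Ttrans >= Ttrans + RTT  ->  W >= (Ttrans + RTT) / Ttrans
(Ttrans + RTT) / Ttrans = 45 / 5 = 9
W_min = ceil(9) = 9

9


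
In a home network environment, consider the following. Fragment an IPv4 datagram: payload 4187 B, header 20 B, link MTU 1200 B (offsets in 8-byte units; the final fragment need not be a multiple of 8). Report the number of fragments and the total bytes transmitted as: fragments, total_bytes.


Max data per non-final fragment = floor((MTU - header)/8)*8 = floor((1200 - 20)/8)*8 = floor(1180/8)*8 = 1176 B
Final fragment needs no 8-byte alignment: it can carry up to MTU - header = 1180 B
Non-final fragments needed = ceil((payload - 1180) / 1176) = ceil(3007/1176) = ceil(2.5570) = 3
Number of fragments = 3 + 1 = 4
Fragment sizes (data): 3 * 1176 B + 659 B (last, 659 <= 1180 OK)
Total bytes sent = payload + n_frags * header = 4187 + 4*20 = 4187 + 80 = 4267 B

4, 4267


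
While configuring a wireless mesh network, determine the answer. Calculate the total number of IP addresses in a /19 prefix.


Given: CIDR prefix /19
Host bits = 32 - 19 = 13
Total addresses = 2^13 = 8192

8192


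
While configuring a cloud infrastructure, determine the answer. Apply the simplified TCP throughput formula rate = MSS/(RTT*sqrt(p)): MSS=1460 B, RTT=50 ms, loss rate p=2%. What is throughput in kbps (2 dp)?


Given: MSS = 1460 bytes, RTT = 50 ms, loss = 2%
RTT in seconds = 50 / 1000 = 0.05
Loss rate = 2% = 0.02
sqrt(loss) = sqrt(0.02) = 0.141421356237
Throughput (bytes/s) = 1460 / (0.05 * 0.141421356237) = 206475.1801
Throughput (kbps) = 206475.1801 * 8 / 1000 = 1651.801441 -> 1651.80 kbps (2 dp)

1651.80


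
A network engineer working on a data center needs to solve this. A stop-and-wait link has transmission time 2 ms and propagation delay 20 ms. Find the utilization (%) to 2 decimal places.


Given: Ttrans = 2 ms, Tprop = 20 ms
RTT = 2 * Tprop = 2 * 20 = 40 ms
U = Ttrans / (Ttrans + RTT)
U = 2 / (2 + 40)
U = 2 / 42 = 0.047619
U% = 4.76%

4.76


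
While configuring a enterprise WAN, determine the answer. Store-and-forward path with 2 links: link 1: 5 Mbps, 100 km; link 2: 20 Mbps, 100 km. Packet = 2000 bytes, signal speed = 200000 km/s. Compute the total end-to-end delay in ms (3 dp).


Packet = 2000 bytes = 16000 bits. Store-and-forward: sum (t_trans + t_prop) per link.
Link 1: t_trans = 16000/(5*10^6) s = 3.2000 ms; t_prop = 100/200000 s = 0.5000 ms; subtotal = 3.7000 ms
Link 2: t_trans = 16000/(20*10^6) s = 0.8000 ms; t_prop = 100/200000 s = 0.5000 ms; subtotal = 1.3000 ms
End-to-end = 3.7000 + 1.3000 = 5.0000 ms -> 5.000 ms (3 dp)

5.000


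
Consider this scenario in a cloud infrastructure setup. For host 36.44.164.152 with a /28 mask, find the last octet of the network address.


Given: IP = 36.44.164.152, prefix = /28
Subnet mask = 255.255.255.240
Last octet of IP: 152
Last octet of mask: 240
Network last octet = 152 AND 240 = 144

144


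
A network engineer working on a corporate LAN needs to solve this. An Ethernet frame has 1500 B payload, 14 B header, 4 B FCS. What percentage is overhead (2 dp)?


Given: payload = 1500 B, header = 14 B, trailer = 4 B
Overhead bytes = header + trailer = 14 + 4 = 18
Total frame = payload + overhead = 1500 + 18 = 1518
Overhead % = 18 / 1518 * 100 = 1.1858% -> 1.19% (2 dp)

1.19


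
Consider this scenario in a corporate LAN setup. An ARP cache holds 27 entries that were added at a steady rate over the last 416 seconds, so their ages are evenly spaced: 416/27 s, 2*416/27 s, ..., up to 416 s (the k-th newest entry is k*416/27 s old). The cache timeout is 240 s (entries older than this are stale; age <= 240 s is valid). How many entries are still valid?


Ages are k * 416/27 s for k = 1..27 (spacing = 15.4074 s).
Entry k is valid iff k * 416/27 <= 240 iff k <= 27 * 240 / 416 = 15.5769
n_valid = floor(15.5769) = 15
(n_stale = 27 - 15 = 12)

15


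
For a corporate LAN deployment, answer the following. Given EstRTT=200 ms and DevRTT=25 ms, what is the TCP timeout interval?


Given: EstRTT = 200 ms, DevRTT = 25 ms
Timeout = EstRTT + 4 * DevRTT
4 * DevRTT = 4 * 25 = 100
Timeout = 200 + 100 = 300 ms

300


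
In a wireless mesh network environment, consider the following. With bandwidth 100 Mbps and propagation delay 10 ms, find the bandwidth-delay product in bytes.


Given: bandwidth = 100 Mbps, delay = 10 ms
BDP in bits = 100 * 10^6 * 10 / 1000
BDP in bits = 1000000
BDP in bytes = 1000000 / 8 = 125000

125000


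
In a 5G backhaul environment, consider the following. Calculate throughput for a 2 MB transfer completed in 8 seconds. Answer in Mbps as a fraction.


Given: file = 2 MB, time = 8 s
File in Mb = 2 * 8 = 16 Mb
Throughput = 16 / 8 Mbps
Throughput = 2 Mbps

2


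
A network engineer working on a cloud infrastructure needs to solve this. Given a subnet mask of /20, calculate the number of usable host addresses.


Given: subnet mask /20
Host bits = 32 - 20 = 12
Total addresses = 2^12 = 4096
Usable hosts = 4096 - 2 (network + broadcast) = 4094

4094


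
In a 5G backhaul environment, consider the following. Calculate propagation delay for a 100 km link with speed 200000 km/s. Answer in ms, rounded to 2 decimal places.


Given: distance = 100 km, speed = 200000 km/s
Delay = distance / speed = 100 / 200000 seconds
Delay in ms = 100 * 1000 / 200000
Delay = 0.5000 ms
Rounded to 2 dp = 0.50 ms

0.50


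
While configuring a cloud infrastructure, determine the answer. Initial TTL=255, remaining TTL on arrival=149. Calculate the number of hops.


Given: initial TTL = 255, received TTL = 149
Hops = initial TTL - received TTL
Hops = 255 - 149 = 106

106


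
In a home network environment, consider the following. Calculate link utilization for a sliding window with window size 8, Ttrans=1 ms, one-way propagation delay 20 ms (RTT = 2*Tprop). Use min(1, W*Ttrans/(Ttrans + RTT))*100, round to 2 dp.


Given: W = 8, Ttrans = 1 ms, RTT = 40 ms (= 2 * Tprop, Tprop = 20 ms)
Cycle time = Ttrans + RTT = 1 + 40 = 41 ms (first packet sent until its ACK returns)
W * Ttrans = 8 * 1 = 8 ms of sending per cycle
W * Ttrans / (Ttrans + RTT) = 8 / 41 = 0.195122
U = min(1, 0.195122) = 0.195122
U% = 19.51%

19.51


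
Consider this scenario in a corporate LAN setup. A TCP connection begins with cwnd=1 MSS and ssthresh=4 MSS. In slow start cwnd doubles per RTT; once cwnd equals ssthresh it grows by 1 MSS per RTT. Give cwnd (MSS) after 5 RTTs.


RTT 0: cwnd = 1 MSS (initial)
RTT 1: cwnd = 2 MSS (slow start, doubled)
RTT 2: cwnd = 4 MSS (slow start, doubled)
RTT 3: cwnd = 5 MSS (congestion avoidance, +1)
RTT 4: cwnd = 6 MSS (congestion avoidance, +1)
RTT 5: cwnd = 7 MSS (congestion avoidance, +1)

7


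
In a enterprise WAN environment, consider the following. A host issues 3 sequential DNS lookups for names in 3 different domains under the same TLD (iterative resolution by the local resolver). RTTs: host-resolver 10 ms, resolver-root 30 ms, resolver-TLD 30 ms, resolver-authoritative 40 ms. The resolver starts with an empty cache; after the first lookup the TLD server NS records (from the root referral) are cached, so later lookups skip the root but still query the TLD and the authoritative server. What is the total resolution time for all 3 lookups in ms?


Lookup 1 (cold cache): local + root + TLD + auth = 10 + 30 + 30 + 40 = 110 ms
Lookups 2..3 (TLD NS cached -> skip root; new domain -> still ask TLD and auth): local + TLD + auth = 10 + 30 + 40 = 80 ms each
Remaining 2 lookups: 2 * 80 = 160 ms
Total = 110 + 160 = 270 ms

270


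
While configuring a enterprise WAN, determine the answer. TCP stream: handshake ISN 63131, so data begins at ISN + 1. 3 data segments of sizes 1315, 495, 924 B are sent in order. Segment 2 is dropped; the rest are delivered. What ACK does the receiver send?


SYN uses sequence number 63131; first data byte = ISN + 1 = 63132.
Segment 1: SEQ = 63132, len = 1315 B, covers [63132, 64446]
Segment 2: SEQ = 64447, len = 495 B, covers [64447, 64941] [LOST]
Segment 3: SEQ = 64942, len = 924 B, covers [64942, 65865]
In-order data received: bytes [63132, 64446] (segments 1..1).
Segment 2 missing -> gap begins at byte 64447; later segments buffered out of order.
Cumulative ACK = next expected in-order byte = 63132 + 1315 = 64447

64447


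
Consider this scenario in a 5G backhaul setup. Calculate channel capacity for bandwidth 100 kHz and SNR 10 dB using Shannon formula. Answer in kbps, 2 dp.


Given: B = 100 kHz, SNR = 10 dB
SNR linear = 10^(10/10) = 10
1 + SNR = 11
log2(11) = 3.4594316186
C = 100 * 1000 * 3.4594316186 = 345943.1619 bps
C = 345.943162 kbps -> 345.94 kbps (2 dp)

345.94


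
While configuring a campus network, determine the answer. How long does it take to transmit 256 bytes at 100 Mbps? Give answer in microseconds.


Given: packet = 256 bytes, bandwidth = 100 Mbps
Packet in bits = 256 * 8 = 2048 bits
Bandwidth = 100 * 10^6 = 100000000 bps
Time = 2048 / 100000000 seconds
Time in us = 2048 * 10^6 / 100000000 = 20.48

20.48


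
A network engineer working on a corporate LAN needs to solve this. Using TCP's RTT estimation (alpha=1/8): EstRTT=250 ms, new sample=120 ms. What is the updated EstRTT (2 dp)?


Given: EstRTT = 250 ms, SampleRTT = 120 ms, alpha = 1/8
New EstRTT = (1 - alpha) * EstRTT + alpha * SampleRTT
(7/8) * 250 = 218.75
(1/8) * 120 = 15
New EstRTT = 218.75 + 15 = 233.75 ms -> 233.75 ms (2 dp)

233.75


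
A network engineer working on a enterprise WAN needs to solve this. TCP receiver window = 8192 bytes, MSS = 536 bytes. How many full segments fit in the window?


Given: RWND = 8192 bytes, MSS = 536 bytes
Full segments = floor(RWND / MSS)
Full segments = floor(8192 / 536)
Full segments = floor(15.2836) = 15

15


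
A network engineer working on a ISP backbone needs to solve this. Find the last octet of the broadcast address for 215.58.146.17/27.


Given: IP = 215.58.146.17, prefix = /27
Host bits = 32 - 27 = 5
Network last octet = 17 AND mask = 0
Host part size = 2^5 - 1 = 31
Broadcast last octet = 0 OR 31 = 31

31


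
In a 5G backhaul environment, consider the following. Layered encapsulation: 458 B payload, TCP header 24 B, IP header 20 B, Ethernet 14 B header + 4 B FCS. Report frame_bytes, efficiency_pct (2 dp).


TCP segment = 458 + 24 = 482 B
IP packet = 482 + 20 = 502 B
Ethernet frame = 502 + 14 + 4 = 520 B
Efficiency = app / frame = 458 / 520 = 0.880769 = 88.0769% -> 88.08% (2 dp)

520, 88.08


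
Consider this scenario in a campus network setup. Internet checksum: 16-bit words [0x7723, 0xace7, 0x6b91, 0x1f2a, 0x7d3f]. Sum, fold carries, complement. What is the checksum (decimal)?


Given words: [0x7723, 0xace7, 0x6b91, 0x1f2a, 0x7d3f]
Step 1: Sum all words
Raw sum = 30499 + 44263 + 27537 + 7978 + 32063 = 142340
Step 2: Fold carry: (11268 + 2) = 11270
One's complement = ~11270 & 0xFFFF = 54265

54265


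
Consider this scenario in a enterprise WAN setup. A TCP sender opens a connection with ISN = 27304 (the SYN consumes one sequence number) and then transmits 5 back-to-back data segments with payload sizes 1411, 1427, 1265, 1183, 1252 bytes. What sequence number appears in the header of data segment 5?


The SYN occupies sequence number ISN = 27304, so the first data byte is ISN + 1 = 27305.
SEQ of data segment i = (ISN + 1) + sum of payload sizes of segments 1..i-1.
Segment 1: SEQ = 27305, payload = 1411 bytes
Segment 2: SEQ = 28716, payload = 1427 bytes
Segment 3: SEQ = 30143, payload = 1265 bytes
Segment 4: SEQ = 31408, payload = 1183 bytes
Segment 5: SEQ = 32591, payload = 1252 bytes
SEQ of segment 5 = 27305 + 1411 + 1427 + 1265 + 1183 = 32591

32591


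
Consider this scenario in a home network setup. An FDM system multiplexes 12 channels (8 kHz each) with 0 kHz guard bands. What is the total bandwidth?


Given: 12 channels, 8 kHz each, guard = 0 kHz
Channel bandwidth = 12 * 8 = 96 kHz
Guard bands = 11 gaps * 0 kHz = 0 kHz
Total = 96 + 0 = 96 kHz

96


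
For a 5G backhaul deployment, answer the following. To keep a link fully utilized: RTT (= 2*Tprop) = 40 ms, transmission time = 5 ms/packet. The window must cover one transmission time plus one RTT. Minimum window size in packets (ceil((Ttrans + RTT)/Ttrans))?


Given: Ttrans = 5 ms, RTT = 40 ms (= 2 * Tprop, Tprop = 20 ms)
Time until first ACK returns = Ttrans + RTT = 5 + 40 = 45 ms
Need W * Ttrans >= Ttrans + RTT  ->  W >= (Ttrans + RTT) / Ttrans
(Ttrans + RTT) / Ttrans = 45 / 5 = 9
W_min = ceil(9) = 9

9


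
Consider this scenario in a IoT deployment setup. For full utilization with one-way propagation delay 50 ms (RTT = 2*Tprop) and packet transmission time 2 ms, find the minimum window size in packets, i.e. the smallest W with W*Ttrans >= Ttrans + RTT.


Given: Ttrans = 2 ms, RTT = 100 ms (= 2 * Tprop, Tprop = 50 ms)
Time until first ACK returns = Ttrans + RTT = 2 + 100 = 102 ms
Need W * Ttrans >= Ttrans + RTT  ->  W >= (Ttrans + RTT) / Ttrans
(Ttrans + RTT) / Ttrans = 102 / 2 = 51
W_min = ceil(51) = 51

51


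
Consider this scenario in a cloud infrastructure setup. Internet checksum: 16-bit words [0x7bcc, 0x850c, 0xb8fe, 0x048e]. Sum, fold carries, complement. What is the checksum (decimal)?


Given words: [0x7bcc, 0x850c, 0xb8fe, 0x048e]
Step 1: Sum all words
Raw sum = 31692 + 34060 + 47358 + 1166 = 114276
Step 2: Fold carry: (48740 + 1) = 48741
One's complement = ~48741 & 0xFFFF = 16794

16794


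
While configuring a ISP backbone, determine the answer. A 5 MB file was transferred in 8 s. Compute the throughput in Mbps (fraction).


Given: file = 5 MB, time = 8 s
File in Mb = 5 * 8 = 40 Mb
Throughput = 40 / 8 Mbps
Throughput = 5 Mbps

5


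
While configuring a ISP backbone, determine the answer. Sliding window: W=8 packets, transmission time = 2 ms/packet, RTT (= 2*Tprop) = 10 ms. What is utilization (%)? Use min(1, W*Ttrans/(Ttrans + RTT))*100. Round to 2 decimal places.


Given: W = 8, Ttrans = 2 ms, RTT = 10 ms (= 2 * Tprop, Tprop = 5 ms)
Cycle time = Ttrans + RTT = 2 + 10 = 12 ms (first packet sent until its ACK returns)
W * Ttrans = 8 * 2 = 16 ms of sending per cycle
W * Ttrans / (Ttrans + RTT) = 16 / 12 = 1.333333
U = min(1, 1.333333) = 1.000000
U% = 100.00%

100.00


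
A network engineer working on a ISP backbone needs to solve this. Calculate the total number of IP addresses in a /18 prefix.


Given: CIDR prefix /18
Host bits = 32 - 18 = 14
Total addresses = 2^14 = 16384

16384


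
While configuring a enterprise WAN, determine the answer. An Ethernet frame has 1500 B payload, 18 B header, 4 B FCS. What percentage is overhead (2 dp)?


Given: payload = 1500 B, header = 18 B, trailer = 4 B
Overhead bytes = header + trailer = 18 + 4 = 22
Total frame = payload + overhead = 1500 + 22 = 1522
Overhead % = 22 / 1522 * 100 = 1.4455% -> 1.45% (2 dp)

1.45


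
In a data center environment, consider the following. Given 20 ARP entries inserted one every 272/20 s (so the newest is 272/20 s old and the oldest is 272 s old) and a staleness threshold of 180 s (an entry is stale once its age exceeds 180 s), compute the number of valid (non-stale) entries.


Ages are k * 272/20 s for k = 1..20 (spacing = 13.6000 s).
Entry k is valid iff k * 272/20 <= 180 iff k <= 20 * 180 / 272 = 13.2353
n_valid = floor(13.2353) = 13
(n_stale = 20 - 13 = 7)

13


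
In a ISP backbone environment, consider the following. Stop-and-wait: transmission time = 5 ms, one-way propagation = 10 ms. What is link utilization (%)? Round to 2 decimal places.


Given: Ttrans = 5 ms, Tprop = 10 ms
RTT = 2 * Tprop = 2 * 10 = 20 ms
U = Ttrans / (Ttrans + RTT)
U = 5 / (5 + 20)
U = 5 / 25 = 0.2
U% = 20.00%

20.00


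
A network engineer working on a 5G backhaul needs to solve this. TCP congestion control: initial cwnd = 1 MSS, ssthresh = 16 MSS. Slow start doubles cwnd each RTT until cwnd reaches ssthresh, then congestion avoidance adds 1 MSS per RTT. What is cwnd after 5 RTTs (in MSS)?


RTT 0: cwnd = 1 MSS (initial)
RTT 1: cwnd = 2 MSS (slow start, doubled)
RTT 2: cwnd = 4 MSS (slow start, doubled)
RTT 3: cwnd = 8 MSS (slow start, doubled)
RTT 4: cwnd = 16 MSS (slow start, doubled)
RTT 5: cwnd = 17 MSS (congestion avoidance, +1)

17


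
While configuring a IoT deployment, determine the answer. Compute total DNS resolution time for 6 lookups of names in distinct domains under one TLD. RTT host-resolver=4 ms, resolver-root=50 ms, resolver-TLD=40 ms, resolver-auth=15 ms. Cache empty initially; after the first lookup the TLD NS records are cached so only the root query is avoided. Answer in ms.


Lookup 1 (cold cache): local + root + TLD + auth = 4 + 50 + 40 + 15 = 109 ms
Lookups 2..6 (TLD NS cached -> skip root; new domain -> still ask TLD and auth): local + TLD + auth = 4 + 40 + 15 = 59 ms each
Remaining 5 lookups: 5 * 59 = 295 ms
Total = 109 + 295 = 404 ms

404


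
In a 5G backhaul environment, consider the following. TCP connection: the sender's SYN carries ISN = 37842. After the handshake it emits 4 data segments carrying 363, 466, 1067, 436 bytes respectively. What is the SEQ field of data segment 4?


The SYN occupies sequence number ISN = 37842, so the first data byte is ISN + 1 = 37843.
SEQ of data segment i = (ISN + 1) + sum of payload sizes of segments 1..i-1.
Segment 1: SEQ = 37843, payload = 363 bytes
Segment 2: SEQ = 38206, payload = 466 bytes
Segment 3: SEQ = 38672, payload = 1067 bytes
Segment 4: SEQ = 39739, payload = 436 bytes
SEQ of segment 4 = 37843 + 363 + 466 + 1067 = 39739

39739


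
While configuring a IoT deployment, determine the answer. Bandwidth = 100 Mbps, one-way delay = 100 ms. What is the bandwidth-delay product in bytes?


Given: bandwidth = 100 Mbps, delay = 100 ms
BDP in bits = 100 * 10^6 * 100 / 1000
BDP in bits = 10000000
BDP in bytes = 10000000 / 8 = 1250000

1250000


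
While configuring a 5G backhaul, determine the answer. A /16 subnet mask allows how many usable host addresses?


Given: subnet mask /16
Host bits = 32 - 16 = 16
Total addresses = 2^16 = 65536
Usable hosts = 65536 - 2 (network + broadcast) = 65534

65534


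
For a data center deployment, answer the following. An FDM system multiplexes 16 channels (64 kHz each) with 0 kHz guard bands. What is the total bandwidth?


Given: 16 channels, 64 kHz each, guard = 0 kHz
Channel bandwidth = 16 * 64 = 1024 kHz
Guard bands = 15 gaps * 0 kHz = 0 kHz
Total = 1024 + 0 = 1024 kHz

1024


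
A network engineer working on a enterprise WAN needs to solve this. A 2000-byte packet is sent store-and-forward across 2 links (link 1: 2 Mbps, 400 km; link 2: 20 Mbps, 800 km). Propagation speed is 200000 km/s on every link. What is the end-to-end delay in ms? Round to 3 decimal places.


Packet = 2000 bytes = 16000 bits. Store-and-forward: sum (t_trans + t_prop) per link.
Link 1: t_trans = 16000/(2*10^6) s = 8.0000 ms; t_prop = 400/200000 s = 2.0000 ms; subtotal = 10.0000 ms
Link 2: t_trans = 16000/(20*10^6) s = 0.8000 ms; t_prop = 800/200000 s = 4.0000 ms; subtotal = 4.8000 ms
End-to-end = 10.0000 + 4.8000 = 14.8000 ms -> 14.800 ms (3 dp)

14.800


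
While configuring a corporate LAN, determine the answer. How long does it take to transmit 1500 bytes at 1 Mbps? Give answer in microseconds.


Given: packet = 1500 bytes, bandwidth = 1 Mbps
Packet in bits = 1500 * 8 = 12000 bits
Bandwidth = 1 * 10^6 = 1000000 bps
Time = 12000 / 1000000 seconds
Time in us = 12000 * 10^6 / 1000000 = 12000

12000


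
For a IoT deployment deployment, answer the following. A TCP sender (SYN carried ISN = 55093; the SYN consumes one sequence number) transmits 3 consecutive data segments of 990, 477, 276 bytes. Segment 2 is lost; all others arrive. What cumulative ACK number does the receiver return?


SYN uses sequence number 55093; first data byte = ISN + 1 = 55094.
Segment 1: SEQ = 55094, len = 990 B, covers [55094, 56083]
Segment 2: SEQ = 56084, len = 477 B, covers [56084, 56560] [LOST]
Segment 3: SEQ = 56561, len = 276 B, covers [56561, 56836]
In-order data received: bytes [55094, 56083] (segments 1..1).
Segment 2 missing -> gap begins at byte 56084; later segments buffered out of order.
Cumulative ACK = next expected in-order byte = 55094 + 990 = 56084

56084
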